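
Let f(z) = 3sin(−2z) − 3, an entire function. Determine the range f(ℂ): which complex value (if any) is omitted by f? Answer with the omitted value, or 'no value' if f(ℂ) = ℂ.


Little Picard bounds the complement of f(ℂ) to at most one point.
sin is entire and surjective onto ℂ: for every w ∈ ℂ, sin(ζ) = w has a solution ζ ∈ ℂ (e.g., via the complex inverse arcsin). With ζ = −2z this gives z = ζ/(-2). Then 3·sin(−2z) takes every value in 3·ℂ = ℂ, and adding -3 is a bijection of ℂ. So f is surjective and omits no value. (Note: only on the real line is sin bounded by [−1, 1].)

Omitted value: no value.


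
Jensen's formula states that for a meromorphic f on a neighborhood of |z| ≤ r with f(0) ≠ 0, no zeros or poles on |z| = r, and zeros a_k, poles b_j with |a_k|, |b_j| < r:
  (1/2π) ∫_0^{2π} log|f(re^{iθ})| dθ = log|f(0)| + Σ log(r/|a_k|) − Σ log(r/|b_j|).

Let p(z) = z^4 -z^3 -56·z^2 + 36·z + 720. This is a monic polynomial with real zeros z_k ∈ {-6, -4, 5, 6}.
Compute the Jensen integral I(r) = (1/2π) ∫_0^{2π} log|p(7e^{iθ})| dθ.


Zeros: -6, -4, 5, 6; r = 7.
Inside |z| < r: -6, -4, 5, 6. Outside (|z| ≥ r): ∅.
p(0) = 720, so log|p(0)| = log(720) = 6.5793.
Apply Jensen: I(r) = log|p(0)| + Σ_k log(r/|z_k|), summed over zeros inside |z| < r.
  log(r/|z_k|) for z_k = -6: log(7/6) = 0.1542
  log(r/|z_k|) for z_k = -4: log(7/4) = 0.5596
  log(r/|z_k|) for z_k = 5: log(7/5) = 0.3365
  log(r/|z_k|) for z_k = 6: log(7/6) = 0.1542
Sum over inside zeros: 1.2044.
I(r) = log|p(0)| + (inside sum) = 6.5793 + 1.2044 = 7.7836.
Closed form (all zeros inside, monic): I(r) = n·log(r) = 4·log(7) = 7.7836. ✓

I(r) ≈ 7.7836.


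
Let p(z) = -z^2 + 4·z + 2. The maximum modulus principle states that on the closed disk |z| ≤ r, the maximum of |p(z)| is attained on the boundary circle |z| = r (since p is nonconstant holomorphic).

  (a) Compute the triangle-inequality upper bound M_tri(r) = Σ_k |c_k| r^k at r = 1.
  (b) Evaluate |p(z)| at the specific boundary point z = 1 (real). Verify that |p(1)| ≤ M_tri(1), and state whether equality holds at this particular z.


Coefficients: c_0 = 2, c_1 = 4, c_2 = -1. Radius r = 1.
Part (a). Triangle bound: M_tri(r) = Σ_k |c_k| r^k
  = |2|·1^0 + |4|·1^1 + |-1|·1^2
  = 2 + 4 + 1 = 7.
This bounds M(r) := max_{|z|=r} |p(z)| from above; equality holds iff all terms c_k z^k can be made to align in phase at a single z on |z|=r.
Part (b). At z = 1 (real, on the circle |z| = r):
  p(1) = (2)·1^0 + (4)·1^1 + (-1)·1^2 = 5.
  |p(1)| = 5.
Check: |p(1)| = 5 ≤ 7 = M_tri(1). ✓ Equality does not hold at z = 1 (the coefficients have mixed signs, so the terms do not all align in phase there).

M_tri(1) = 7; |p(1)| = 5; equality at z=1: no.


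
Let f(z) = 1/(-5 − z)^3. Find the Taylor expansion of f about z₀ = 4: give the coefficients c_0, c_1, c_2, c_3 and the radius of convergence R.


Let w = z − z₀, so z = z₀ + w.
Then -5 − z = -5 − (z₀ + w) = (-5 − z₀) − w = -9 − w.
f(z) = 1/(-9 − w)^3 = (1/(-9)^3) · (1 − w/(-9))^{−3}.
By the binomial series (1−u)^{−3} = Σ_{n≥0} C(n+2, 2) u^n for |u|<1, with u = w/(-9):
  c_n = C(n+2, 2) / (-9)^(n+3).
  c_0 = 1/(-9)^3 = -1/729.
  c_1 = 3/(-9)^4 = 1/2187.
  c_2 = 6/(-9)^5 = -2/19683.
  c_3 = 10/(-9)^6 = 10/531441.
The series is valid for |w/d| < 1, i.e. |z − z₀| < |d|.
Radius of convergence: R = |-5 − z₀| = |-9| = 9 (distance from z₀ to the singularity z = -5).

c_0 = -1/729, c_1 = 1/2187, c_2 = -2/19683, c_3 = 10/531441; R = 9.


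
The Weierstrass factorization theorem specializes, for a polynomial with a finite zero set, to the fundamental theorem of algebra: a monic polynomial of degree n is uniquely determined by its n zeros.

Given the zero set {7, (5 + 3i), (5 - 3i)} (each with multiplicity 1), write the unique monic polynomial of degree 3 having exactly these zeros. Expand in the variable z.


The polynomial is p(z) = ∏_{α ∈ S} (z − α), where S = {7, (5 + 3i), (5 - 3i)}.
Expanding the product yields: p(z) = z^3 -17·z^2 + 104·z -238.
Note conjugate pairs combine to real quadratics: (z − (5+3i))(z − (5−3i)) = z² − 10z + 34.
The resulting polynomial has degree 3 and real coefficients as required.

p(z) = z^3 -17·z^2 + 104·z -238.


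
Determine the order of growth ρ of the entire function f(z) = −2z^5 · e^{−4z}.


M(r) = max_{|z|=r} |-2|·|z|^5·|e^{−4z}| = 2·r^5 · e^{4r^1} (the factors attain their maxima compatibly on |z|=r). Then log M(r) = log 2 + 5·log r + 4r^1, dominated by the last term, so log log M(r) ~ 1·log r. The polynomial factor -2z^5 contributes only a log r term and does not affect the order. ρ = 1.
Therefore ρ = 1.

Order ρ = 1.


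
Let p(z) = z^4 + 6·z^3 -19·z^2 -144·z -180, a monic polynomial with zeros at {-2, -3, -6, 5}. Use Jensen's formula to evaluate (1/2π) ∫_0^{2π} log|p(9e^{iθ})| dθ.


Zeros: -6, -3, -2, 5; r = 9.
Inside |z| < r: -6, -3, -2, 5. Outside (|z| ≥ r): ∅.
p(0) = -180, so log|p(0)| = log(180) = 5.1930.
Apply Jensen: I(r) = log|p(0)| + Σ_k log(r/|z_k|), summed over zeros inside |z| < r.
  log(r/|z_k|) for z_k = -2: log(9/2) = 1.5041
  log(r/|z_k|) for z_k = -3: log(9/3) = 1.0986
  log(r/|z_k|) for z_k = -6: log(9/6) = 0.4055
  log(r/|z_k|) for z_k = 5: log(9/5) = 0.5878
Sum over inside zeros: 3.5959.
I(r) = log|p(0)| + (inside sum) = 5.1930 + 3.5959 = 8.7889.
Closed form (all zeros inside, monic): I(r) = n·log(r) = 4·log(9) = 8.7889. ✓

I(r) ≈ 8.7889.


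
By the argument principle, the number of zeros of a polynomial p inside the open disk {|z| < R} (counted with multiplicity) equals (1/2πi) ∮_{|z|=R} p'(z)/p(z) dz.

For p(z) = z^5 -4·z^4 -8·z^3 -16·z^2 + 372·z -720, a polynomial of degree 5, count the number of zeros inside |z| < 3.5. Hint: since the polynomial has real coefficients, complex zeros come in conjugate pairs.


The zeros of p are: (3 + 1i), (3 - 1i), 4, (-3 + 3i), (-3 - 3i).
Their magnitudes are: 3.162, 3.162, 4, 4.243, 4.243.
Zeros with |z| < R = 3.5: (3 + 1i), (3 - 1i).
Count = 2.
By the argument principle, (1/2πi) ∮_{|z|=R} p'(z)/p(z) dz equals exactly this count.

Number of zeros inside |z| < 3.5: 2.


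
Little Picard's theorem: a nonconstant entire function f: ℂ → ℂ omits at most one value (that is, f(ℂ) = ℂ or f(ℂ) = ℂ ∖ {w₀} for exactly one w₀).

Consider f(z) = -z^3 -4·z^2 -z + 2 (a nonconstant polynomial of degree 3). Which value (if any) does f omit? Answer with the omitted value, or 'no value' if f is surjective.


Little Picard bounds the complement of f(ℂ) to at most one point.
For every w ∈ ℂ, the equation p(z) − w = 0 is a nonconstant polynomial in z and hence has at least one root by the fundamental theorem of algebra. So p is surjective onto ℂ, omitting no value.

Omitted value: no value.


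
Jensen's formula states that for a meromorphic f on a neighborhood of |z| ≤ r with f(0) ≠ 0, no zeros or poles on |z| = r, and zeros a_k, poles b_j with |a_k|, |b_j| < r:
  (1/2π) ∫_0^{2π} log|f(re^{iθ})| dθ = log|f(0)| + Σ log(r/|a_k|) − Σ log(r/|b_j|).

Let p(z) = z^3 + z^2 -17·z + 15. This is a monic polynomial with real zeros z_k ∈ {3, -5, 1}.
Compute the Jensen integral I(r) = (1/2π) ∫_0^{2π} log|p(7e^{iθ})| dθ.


Zeros: -5, 1, 3; r = 7.
Inside |z| < r: -5, 1, 3. Outside (|z| ≥ r): ∅.
p(0) = 15, so log|p(0)| = log(15) = 2.7081.
Apply Jensen: I(r) = log|p(0)| + Σ_k log(r/|z_k|), summed over zeros inside |z| < r.
  log(r/|z_k|) for z_k = 3: log(7/3) = 0.8473
  log(r/|z_k|) for z_k = -5: log(7/5) = 0.3365
  log(r/|z_k|) for z_k = 1: log(7/1) = 1.9459
Sum over inside zeros: 3.1297.
I(r) = log|p(0)| + (inside sum) = 2.7081 + 3.1297 = 5.8377.
Closed form (all zeros inside, monic): I(r) = n·log(r) = 3·log(7) = 5.8377. ✓

I(r) ≈ 5.8377.


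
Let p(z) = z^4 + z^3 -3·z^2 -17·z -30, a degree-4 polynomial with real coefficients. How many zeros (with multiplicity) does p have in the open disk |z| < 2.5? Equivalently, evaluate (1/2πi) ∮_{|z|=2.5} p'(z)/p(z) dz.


The zeros of p are: (-1 + 2i), (-1 - 2i), -2, 3.
Their magnitudes are: 2.236, 2.236, 2, 3.
Zeros with |z| < R = 2.5: (-1 + 2i), (-1 - 2i), -2.
Count = 3.
By the argument principle, (1/2πi) ∮_{|z|=R} p'(z)/p(z) dz equals exactly this count.

Number of zeros inside |z| < 2.5: 3.


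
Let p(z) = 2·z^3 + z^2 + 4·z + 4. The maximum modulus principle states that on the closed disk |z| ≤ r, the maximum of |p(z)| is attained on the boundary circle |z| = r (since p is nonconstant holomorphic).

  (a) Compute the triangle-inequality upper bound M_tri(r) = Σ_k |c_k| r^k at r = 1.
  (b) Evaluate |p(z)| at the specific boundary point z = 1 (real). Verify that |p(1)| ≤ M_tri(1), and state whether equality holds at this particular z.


Coefficients: c_0 = 4, c_1 = 4, c_2 = 1, c_3 = 2. Radius r = 1.
Part (a). Triangle bound: M_tri(r) = Σ_k |c_k| r^k
  = |4|·1^0 + |4|·1^1 + |1|·1^2 + |2|·1^3
  = 4 + 4 + 1 + 2 = 11.
This bounds M(r) := max_{|z|=r} |p(z)| from above; equality holds iff all terms c_k z^k can be made to align in phase at a single z on |z|=r.
Part (b). At z = 1 (real, on the circle |z| = r):
  p(1) = (4)·1^0 + (4)·1^1 + (1)·1^2 + (2)·1^3 = 11.
  |p(1)| = 11.
Since all nonzero coefficients share the same sign, |p(1)| = 11 = M_tri(1); the triangle bound is attained at z = 1, so in fact M(r) = 11.

M_tri(1) = 11; |p(1)| = 11; equality at z=1: yes.


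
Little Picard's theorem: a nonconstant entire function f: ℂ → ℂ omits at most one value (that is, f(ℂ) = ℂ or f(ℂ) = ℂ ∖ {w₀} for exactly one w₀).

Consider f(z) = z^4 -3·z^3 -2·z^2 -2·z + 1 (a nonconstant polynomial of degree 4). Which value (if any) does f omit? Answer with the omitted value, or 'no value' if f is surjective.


Little Picard bounds the complement of f(ℂ) to at most one point.
For every w ∈ ℂ, the equation p(z) − w = 0 is a nonconstant polynomial in z and hence has at least one root by the fundamental theorem of algebra. So p is surjective onto ℂ, omitting no value.

Omitted value: no value.


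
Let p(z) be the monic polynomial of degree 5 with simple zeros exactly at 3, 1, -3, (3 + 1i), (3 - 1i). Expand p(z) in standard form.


The polynomial is p(z) = ∏_{α ∈ S} (z − α), where S = {3, 1, -3, (3 + 1i), (3 - 1i)}.
Expanding the product yields: p(z) = z^5 -7·z^4 + 7·z^3 + 53·z^2 -144·z + 90.
Note conjugate pairs combine to real quadratics: (z − (3+1i))(z − (3−1i)) = z² − 6z + 10.
The resulting polynomial has degree 5 and real coefficients as required.

p(z) = z^5 -7·z^4 + 7·z^3 + 53·z^2 -144·z + 90.


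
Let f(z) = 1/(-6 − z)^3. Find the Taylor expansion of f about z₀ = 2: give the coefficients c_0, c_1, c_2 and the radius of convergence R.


Let w = z − z₀, so z = z₀ + w.
Then -6 − z = -6 − (z₀ + w) = (-6 − z₀) − w = -8 − w.
f(z) = 1/(-8 − w)^3 = (1/(-8)^3) · (1 − w/(-8))^{−3}.
By the binomial series (1−u)^{−3} = Σ_{n≥0} C(n+2, 2) u^n for |u|<1, with u = w/(-8):
  c_n = C(n+2, 2) / (-8)^(n+3).
  c_0 = 1/(-8)^3 = -1/512.
  c_1 = 3/(-8)^4 = 3/4096.
  c_2 = 6/(-8)^5 = -3/16384.
The series is valid for |w/d| < 1, i.e. |z − z₀| < |d|.
Radius of convergence: R = |-6 − z₀| = |-8| = 8 (distance from z₀ to the singularity z = -6).

c_0 = -1/512, c_1 = 3/4096, c_2 = -3/16384; R = 8.


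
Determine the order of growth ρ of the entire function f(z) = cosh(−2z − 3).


cosh(w) is a linear combination of e^{iw} and e^{−iw} (or e^w, e^{−w} in the hyperbolic case), so |cosh(w)| ≤ e^{|w|}. With w = −2z − 3, |w| ≤ 2|z| + 3 = 2r + 3 on |z| = r, giving M(r) ≤ e^{2r + 3}, so ρ ≤ 1. On a suitable ray (z = it for sin/cos; z = t for sinh/cosh, t real → ∞), |cosh(−2z − 3)| grows like e^{2|t|}/2, so ρ ≥ 1. Hence ρ = 1.
Therefore ρ = 1.

Order ρ = 1.


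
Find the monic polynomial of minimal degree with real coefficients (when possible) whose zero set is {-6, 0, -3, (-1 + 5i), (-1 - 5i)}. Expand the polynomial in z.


The polynomial is p(z) = ∏_{α ∈ S} (z − α), where S = {-6, 0, -3, (-1 + 5i), (-1 - 5i)}.
Expanding the product yields: p(z) = z^5 + 11·z^4 + 62·z^3 + 270·z^2 + 468·z.
Note conjugate pairs combine to real quadratics: (z − (-1+5i))(z − (-1−5i)) = z² + 2z + 26.
The resulting polynomial has degree 5 and real coefficients as required.

p(z) = z^5 + 11·z^4 + 62·z^3 + 270·z^2 + 468·z.


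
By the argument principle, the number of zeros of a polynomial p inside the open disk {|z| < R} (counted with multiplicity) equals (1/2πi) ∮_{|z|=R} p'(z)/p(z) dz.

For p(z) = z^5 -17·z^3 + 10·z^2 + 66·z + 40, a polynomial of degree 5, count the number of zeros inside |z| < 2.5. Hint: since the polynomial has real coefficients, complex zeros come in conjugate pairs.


The zeros of p are: -4, -1, (3 + 1i), (3 - 1i), -1.
Their magnitudes are: 4, 1, 3.162, 3.162, 1.
Zeros with |z| < R = 2.5: -1, -1.
Count = 2.
By the argument principle, (1/2πi) ∮_{|z|=R} p'(z)/p(z) dz equals exactly this count.

Number of zeros inside |z| < 2.5: 2.


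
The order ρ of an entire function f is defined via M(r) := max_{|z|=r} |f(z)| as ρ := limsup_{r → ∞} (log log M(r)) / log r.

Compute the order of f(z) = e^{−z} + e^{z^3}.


Each summand is entire of order 1 and 3 respectively (as in the single-exponential case). The order of a sum is at most the max of the orders, so ρ ≤ 3. For the lower bound: on |z|=r choose arg z so that 1z^3 is real positive; then |e^{1z^3}| = e^{1r^3} while |e^{-1z}| ≤ e^{1r^1} = o(e^{1r^3}). So |f| ≥ e^{1r^3}(1 − o(1)) and ρ ≥ 3. Hence ρ = max(1, 3) = 3.
Therefore ρ = 3.

Order ρ = 3.


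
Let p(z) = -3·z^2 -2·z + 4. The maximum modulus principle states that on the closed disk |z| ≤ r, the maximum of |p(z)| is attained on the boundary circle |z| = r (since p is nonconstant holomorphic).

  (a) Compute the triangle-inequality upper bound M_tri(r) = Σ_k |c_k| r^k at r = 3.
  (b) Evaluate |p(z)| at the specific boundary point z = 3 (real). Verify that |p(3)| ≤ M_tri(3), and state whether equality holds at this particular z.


Coefficients: c_0 = 4, c_1 = -2, c_2 = -3. Radius r = 3.
Part (a). Triangle bound: M_tri(r) = Σ_k |c_k| r^k
  = |4|·3^0 + |-2|·3^1 + |-3|·3^2
  = 4 + 6 + 27 = 37.
This bounds M(r) := max_{|z|=r} |p(z)| from above; equality holds iff all terms c_k z^k can be made to align in phase at a single z on |z|=r.
Part (b). At z = 3 (real, on the circle |z| = r):
  p(3) = (4)·3^0 + (-2)·3^1 + (-3)·3^2 = -29.
  |p(3)| = 29.
Check: |p(3)| = 29 ≤ 37 = M_tri(3). ✓ Equality does not hold at z = 3 (the coefficients have mixed signs, so the terms do not all align in phase there).

M_tri(3) = 37; |p(3)| = 29; equality at z=3: no.


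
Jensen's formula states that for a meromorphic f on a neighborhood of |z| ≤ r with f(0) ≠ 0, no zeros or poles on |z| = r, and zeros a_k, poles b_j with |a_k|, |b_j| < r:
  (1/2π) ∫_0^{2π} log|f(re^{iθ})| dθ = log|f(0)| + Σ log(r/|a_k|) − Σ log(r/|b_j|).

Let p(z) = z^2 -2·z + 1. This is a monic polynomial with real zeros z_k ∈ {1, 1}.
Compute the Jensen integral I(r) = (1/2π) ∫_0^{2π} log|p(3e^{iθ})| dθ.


Zeros: 1, 1; r = 3.
Inside |z| < r: 1, 1. Outside (|z| ≥ r): ∅.
p(0) = 1, so log|p(0)| = log(1) = 0.0000.
Apply Jensen: I(r) = log|p(0)| + Σ_k log(r/|z_k|), summed over zeros inside |z| < r.
  log(r/|z_k|) for z_k = 1: log(3/1) = 1.0986
  log(r/|z_k|) for z_k = 1: log(3/1) = 1.0986
Sum over inside zeros: 2.1972.
I(r) = log|p(0)| + (inside sum) = 0.0000 + 2.1972 = 2.1972.
Closed form (all zeros inside, monic): I(r) = n·log(r) = 2·log(3) = 2.1972. ✓

I(r) ≈ 2.1972.


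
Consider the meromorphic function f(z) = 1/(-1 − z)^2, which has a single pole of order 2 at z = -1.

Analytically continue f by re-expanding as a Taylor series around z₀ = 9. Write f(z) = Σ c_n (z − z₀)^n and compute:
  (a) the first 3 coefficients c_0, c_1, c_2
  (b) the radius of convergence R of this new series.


Let w = z − z₀, so z = z₀ + w.
Then -1 − z = -1 − (z₀ + w) = (-1 − z₀) − w = -10 − w.
f(z) = 1/(-10 − w)^2 = (1/(-10)^2) · (1 − w/(-10))^{−2}.
By the binomial series (1−u)^{−2} = Σ_{n≥0} C(n+1, 1) u^n for |u|<1, with u = w/(-10):
  c_n = C(n+1, 1) / (-10)^(n+2).
  c_0 = 1/(-10)^2 = 1/100.
  c_1 = 2/(-10)^3 = -1/500.
  c_2 = 3/(-10)^4 = 3/10000.
The series is valid for |w/d| < 1, i.e. |z − z₀| < |d|.
Radius of convergence: R = |-1 − z₀| = |-10| = 10 (distance from z₀ to the singularity z = -1).

c_0 = 1/100, c_1 = -1/500, c_2 = 3/10000; R = 10.


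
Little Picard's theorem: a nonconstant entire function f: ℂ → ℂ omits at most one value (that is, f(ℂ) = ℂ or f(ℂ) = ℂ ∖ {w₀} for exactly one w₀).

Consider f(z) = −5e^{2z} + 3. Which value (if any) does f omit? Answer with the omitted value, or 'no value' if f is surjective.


Little Picard bounds the complement of f(ℂ) to at most one point.
e^{2z} is never zero on ℂ, so -5·e^{2z} takes every value in ℂ ∖ {0}. Adding 3 shifts the range to ℂ ∖ {3}. Thus f omits exactly the value 3.

Omitted value: 3.


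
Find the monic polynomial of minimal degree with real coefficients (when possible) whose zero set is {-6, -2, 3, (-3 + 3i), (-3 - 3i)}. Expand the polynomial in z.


The polynomial is p(z) = ∏_{α ∈ S} (z − α), where S = {-6, -2, 3, (-3 + 3i), (-3 - 3i)}.
Expanding the product yields: p(z) = z^5 + 11·z^4 + 36·z^3 -18·z^2 -432·z -648.
Note conjugate pairs combine to real quadratics: (z − (-3+3i))(z − (-3−3i)) = z² + 6z + 18.
The resulting polynomial has degree 5 and real coefficients as required.

p(z) = z^5 + 11·z^4 + 36·z^3 -18·z^2 -432·z -648.


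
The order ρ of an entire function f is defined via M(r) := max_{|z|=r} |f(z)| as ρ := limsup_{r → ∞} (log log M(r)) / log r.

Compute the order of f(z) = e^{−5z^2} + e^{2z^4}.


Each summand is entire of order 2 and 4 respectively (as in the single-exponential case). The order of a sum is at most the max of the orders, so ρ ≤ 4. For the lower bound: on |z|=r choose arg z so that 2z^4 is real positive; then |e^{2z^4}| = e^{2r^4} while |e^{-5z^2}| ≤ e^{5r^2} = o(e^{2r^4}). So |f| ≥ e^{2r^4}(1 − o(1)) and ρ ≥ 4. Hence ρ = max(2, 4) = 4.
Therefore ρ = 4.

Order ρ = 4.


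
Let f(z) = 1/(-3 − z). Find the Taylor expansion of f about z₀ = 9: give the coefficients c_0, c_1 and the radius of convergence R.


Let w = z − z₀, so z = z₀ + w.
Then -3 − z = -3 − (z₀ + w) = (-3 − z₀) − w = -12 − w.
f(z) = 1/(-12 − w) = (1/(-12)) · 1/(1 − w/(-12)) = Σ_{n≥0} w^n / (-12)^(n+1).
So c_n = 1/(-12)^(n+1):
  c_0 = 1/(-12)^1 = -1/12.
  c_1 = 1/(-12)^2 = 1/144.
The series is valid for |w/d| < 1, i.e. |z − z₀| < |d|.
Radius of convergence: R = |-3 − z₀| = |-12| = 12 (distance from z₀ to the singularity z = -3).

c_0 = -1/12, c_1 = 1/144; R = 12.


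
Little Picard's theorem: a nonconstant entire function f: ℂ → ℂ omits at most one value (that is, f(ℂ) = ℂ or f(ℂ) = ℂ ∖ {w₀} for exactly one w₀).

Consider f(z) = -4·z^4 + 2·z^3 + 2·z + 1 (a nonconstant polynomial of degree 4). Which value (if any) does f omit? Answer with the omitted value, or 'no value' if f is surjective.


Little Picard bounds the complement of f(ℂ) to at most one point.
For every w ∈ ℂ, the equation p(z) − w = 0 is a nonconstant polynomial in z and hence has at least one root by the fundamental theorem of algebra. So p is surjective onto ℂ, omitting no value.

Omitted value: no value.


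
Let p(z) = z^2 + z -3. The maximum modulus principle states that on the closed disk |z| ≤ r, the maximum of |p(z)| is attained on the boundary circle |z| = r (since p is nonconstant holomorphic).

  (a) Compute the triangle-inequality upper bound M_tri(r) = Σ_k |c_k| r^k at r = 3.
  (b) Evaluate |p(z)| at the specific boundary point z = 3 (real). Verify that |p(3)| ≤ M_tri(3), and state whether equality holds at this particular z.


Coefficients: c_0 = -3, c_1 = 1, c_2 = 1. Radius r = 3.
Part (a). Triangle bound: M_tri(r) = Σ_k |c_k| r^k
  = |-3|·3^0 + |1|·3^1 + |1|·3^2
  = 3 + 3 + 9 = 15.
This bounds M(r) := max_{|z|=r} |p(z)| from above; equality holds iff all terms c_k z^k can be made to align in phase at a single z on |z|=r.
Part (b). At z = 3 (real, on the circle |z| = r):
  p(3) = (-3)·3^0 + (1)·3^1 + (1)·3^2 = 9.
  |p(3)| = 9.
Check: |p(3)| = 9 ≤ 15 = M_tri(3). ✓ Equality does not hold at z = 3 (the coefficients have mixed signs, so the terms do not all align in phase there).

M_tri(3) = 15; |p(3)| = 9; equality at z=3: no.


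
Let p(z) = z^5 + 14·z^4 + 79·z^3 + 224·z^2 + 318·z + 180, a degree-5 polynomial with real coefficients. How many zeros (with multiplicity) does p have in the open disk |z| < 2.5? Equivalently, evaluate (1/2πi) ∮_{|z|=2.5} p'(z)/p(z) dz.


The zeros of p are: -3, (-3 + 1i), (-3 - 1i), -3, -2.
Their magnitudes are: 3, 3.162, 3.162, 3, 2.
Zeros with |z| < R = 2.5: -2.
Count = 1.
By the argument principle, (1/2πi) ∮_{|z|=R} p'(z)/p(z) dz equals exactly this count.

Number of zeros inside |z| < 2.5: 1.


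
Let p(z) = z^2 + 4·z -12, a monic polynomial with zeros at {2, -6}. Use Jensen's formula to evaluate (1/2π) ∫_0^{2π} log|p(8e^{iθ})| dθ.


Zeros: -6, 2; r = 8.
Inside |z| < r: -6, 2. Outside (|z| ≥ r): ∅.
p(0) = -12, so log|p(0)| = log(12) = 2.4849.
Apply Jensen: I(r) = log|p(0)| + Σ_k log(r/|z_k|), summed over zeros inside |z| < r.
  log(r/|z_k|) for z_k = 2: log(8/2) = 1.3863
  log(r/|z_k|) for z_k = -6: log(8/6) = 0.2877
Sum over inside zeros: 1.6740.
I(r) = log|p(0)| + (inside sum) = 2.4849 + 1.6740 = 4.1589.
Closed form (all zeros inside, monic): I(r) = n·log(r) = 2·log(8) = 4.1589. ✓

I(r) ≈ 4.1589.


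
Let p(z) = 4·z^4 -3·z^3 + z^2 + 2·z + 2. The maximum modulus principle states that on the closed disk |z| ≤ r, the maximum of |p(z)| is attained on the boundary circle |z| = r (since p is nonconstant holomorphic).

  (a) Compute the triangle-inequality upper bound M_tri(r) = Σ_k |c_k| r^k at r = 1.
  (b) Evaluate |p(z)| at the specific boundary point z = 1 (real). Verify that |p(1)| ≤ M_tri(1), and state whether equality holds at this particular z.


Coefficients: c_0 = 2, c_1 = 2, c_2 = 1, c_3 = -3, c_4 = 4. Radius r = 1.
Part (a). Triangle bound: M_tri(r) = Σ_k |c_k| r^k
  = |2|·1^0 + |2|·1^1 + |1|·1^2 + |-3|·1^3 + |4|·1^4
  = 2 + 2 + 1 + 3 + 4 = 12.
This bounds M(r) := max_{|z|=r} |p(z)| from above; equality holds iff all terms c_k z^k can be made to align in phase at a single z on |z|=r.
Part (b). At z = 1 (real, on the circle |z| = r):
  p(1) = (2)·1^0 + (2)·1^1 + (1)·1^2 + (-3)·1^3 + (4)·1^4 = 6.
  |p(1)| = 6.
Check: |p(1)| = 6 ≤ 12 = M_tri(1). ✓ Equality does not hold at z = 1 (the coefficients have mixed signs, so the terms do not all align in phase there).

M_tri(1) = 12; |p(1)| = 6; equality at z=1: no.


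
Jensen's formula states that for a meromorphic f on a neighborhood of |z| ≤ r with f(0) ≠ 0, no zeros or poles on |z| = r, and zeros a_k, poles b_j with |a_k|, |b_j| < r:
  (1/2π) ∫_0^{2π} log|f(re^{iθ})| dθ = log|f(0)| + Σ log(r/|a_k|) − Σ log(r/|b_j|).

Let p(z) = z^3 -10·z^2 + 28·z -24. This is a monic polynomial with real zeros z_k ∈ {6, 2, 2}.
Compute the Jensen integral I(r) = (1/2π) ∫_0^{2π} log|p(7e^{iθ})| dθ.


Zeros: 2, 2, 6; r = 7.
Inside |z| < r: 2, 2, 6. Outside (|z| ≥ r): ∅.
p(0) = -24, so log|p(0)| = log(24) = 3.1781.
Apply Jensen: I(r) = log|p(0)| + Σ_k log(r/|z_k|), summed over zeros inside |z| < r.
  log(r/|z_k|) for z_k = 6: log(7/6) = 0.1542
  log(r/|z_k|) for z_k = 2: log(7/2) = 1.2528
  log(r/|z_k|) for z_k = 2: log(7/2) = 1.2528
Sum over inside zeros: 2.6597.
I(r) = log|p(0)| + (inside sum) = 3.1781 + 2.6597 = 5.8377.
Closed form (all zeros inside, monic): I(r) = n·log(r) = 3·log(7) = 5.8377. ✓

I(r) ≈ 5.8377.


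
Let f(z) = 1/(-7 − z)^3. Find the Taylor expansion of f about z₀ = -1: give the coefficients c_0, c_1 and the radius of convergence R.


Let w = z − z₀, so z = z₀ + w.
Then -7 − z = -7 − (z₀ + w) = (-7 − z₀) − w = -6 − w.
f(z) = 1/(-6 − w)^3 = (1/(-6)^3) · (1 − w/(-6))^{−3}.
By the binomial series (1−u)^{−3} = Σ_{n≥0} C(n+2, 2) u^n for |u|<1, with u = w/(-6):
  c_n = C(n+2, 2) / (-6)^(n+3).
  c_0 = 1/(-6)^3 = -1/216.
  c_1 = 3/(-6)^4 = 1/432.
The series is valid for |w/d| < 1, i.e. |z − z₀| < |d|.
Radius of convergence: R = |-7 − z₀| = |-6| = 6 (distance from z₀ to the singularity z = -7).

c_0 = -1/216, c_1 = 1/432; R = 6.


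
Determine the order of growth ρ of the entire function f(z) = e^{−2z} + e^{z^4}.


Each summand is entire of order 1 and 4 respectively (as in the single-exponential case). The order of a sum is at most the max of the orders, so ρ ≤ 4. For the lower bound: on |z|=r choose arg z so that 1z^4 is real positive; then |e^{1z^4}| = e^{1r^4} while |e^{-2z}| ≤ e^{2r^1} = o(e^{1r^4}). So |f| ≥ e^{1r^4}(1 − o(1)) and ρ ≥ 4. Hence ρ = max(1, 4) = 4.
Therefore ρ = 4.

Order ρ = 4.


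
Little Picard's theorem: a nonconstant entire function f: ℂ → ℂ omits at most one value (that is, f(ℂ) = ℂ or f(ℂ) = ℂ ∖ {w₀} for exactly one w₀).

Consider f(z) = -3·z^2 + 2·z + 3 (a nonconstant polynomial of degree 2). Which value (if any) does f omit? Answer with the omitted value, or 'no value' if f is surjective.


Little Picard bounds the complement of f(ℂ) to at most one point.
For every w ∈ ℂ, the equation p(z) − w = 0 is a nonconstant polynomial in z and hence has at least one root by the fundamental theorem of algebra. So p is surjective onto ℂ, omitting no value.

Omitted value: no value.


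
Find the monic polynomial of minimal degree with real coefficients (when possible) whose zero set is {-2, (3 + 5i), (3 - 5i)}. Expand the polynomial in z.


The polynomial is p(z) = ∏_{α ∈ S} (z − α), where S = {-2, (3 + 5i), (3 - 5i)}.
Expanding the product yields: p(z) = z^3 -4·z^2 + 22·z + 68.
Note conjugate pairs combine to real quadratics: (z − (3+5i))(z − (3−5i)) = z² − 6z + 34.
The resulting polynomial has degree 3 and real coefficients as required.

p(z) = z^3 -4·z^2 + 22·z + 68.


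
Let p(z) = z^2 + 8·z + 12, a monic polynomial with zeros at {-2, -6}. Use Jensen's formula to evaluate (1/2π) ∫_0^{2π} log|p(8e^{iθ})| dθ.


Zeros: -6, -2; r = 8.
Inside |z| < r: -6, -2. Outside (|z| ≥ r): ∅.
p(0) = 12, so log|p(0)| = log(12) = 2.4849.
Apply Jensen: I(r) = log|p(0)| + Σ_k log(r/|z_k|), summed over zeros inside |z| < r.
  log(r/|z_k|) for z_k = -2: log(8/2) = 1.3863
  log(r/|z_k|) for z_k = -6: log(8/6) = 0.2877
Sum over inside zeros: 1.6740.
I(r) = log|p(0)| + (inside sum) = 2.4849 + 1.6740 = 4.1589.
Closed form (all zeros inside, monic): I(r) = n·log(r) = 2·log(8) = 4.1589. ✓

I(r) ≈ 4.1589.


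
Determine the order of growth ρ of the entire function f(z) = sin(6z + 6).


sin(w) is a linear combination of e^{iw} and e^{−iw} (or e^w, e^{−w} in the hyperbolic case), so |sin(w)| ≤ e^{|w|}. With w = 6z + 6, |w| ≤ 6|z| + 6 = 6r + 6 on |z| = r, giving M(r) ≤ e^{6r + 6}, so ρ ≤ 1. On a suitable ray (z = it for sin/cos; z = t for sinh/cosh, t real → ∞), |sin(6z + 6)| grows like e^{6|t|}/2, so ρ ≥ 1. Hence ρ = 1.
Therefore ρ = 1.

Order ρ = 1.


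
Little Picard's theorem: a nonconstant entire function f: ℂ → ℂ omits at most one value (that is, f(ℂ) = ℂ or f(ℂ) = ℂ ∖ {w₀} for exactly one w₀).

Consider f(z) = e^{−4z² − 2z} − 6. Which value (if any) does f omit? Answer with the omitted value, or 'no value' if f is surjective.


Little Picard bounds the complement of f(ℂ) to at most one point.
The exponent g(z) = −4z² − 2z is a nonconstant polynomial, hence surjective onto ℂ. So e^{g(z)} takes every value in {e^w : w ∈ ℂ} = ℂ ∖ {0}. Adding -6 shifts the range to ℂ ∖ {-6}. f omits exactly -6.

Omitted value: -6.


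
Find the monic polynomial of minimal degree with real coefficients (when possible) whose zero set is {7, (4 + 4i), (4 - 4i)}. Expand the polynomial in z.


The polynomial is p(z) = ∏_{α ∈ S} (z − α), where S = {7, (4 + 4i), (4 - 4i)}.
Expanding the product yields: p(z) = z^3 -15·z^2 + 88·z -224.
Note conjugate pairs combine to real quadratics: (z − (4+4i))(z − (4−4i)) = z² − 8z + 32.
The resulting polynomial has degree 3 and real coefficients as required.

p(z) = z^3 -15·z^2 + 88·z -224.


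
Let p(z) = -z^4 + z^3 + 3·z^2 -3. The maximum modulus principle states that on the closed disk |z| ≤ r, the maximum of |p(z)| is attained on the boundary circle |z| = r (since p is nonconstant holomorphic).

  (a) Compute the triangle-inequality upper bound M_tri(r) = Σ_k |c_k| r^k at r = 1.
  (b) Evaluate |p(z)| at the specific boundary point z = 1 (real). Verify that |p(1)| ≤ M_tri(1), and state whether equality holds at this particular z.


Coefficients: c_0 = -3, c_1 = 0, c_2 = 3, c_3 = 1, c_4 = -1. Radius r = 1.
Part (a). Triangle bound: M_tri(r) = Σ_k |c_k| r^k
  = |-3|·1^0 + |0|·1^1 + |3|·1^2 + |1|·1^3 + |-1|·1^4
  = 3 + 0 + 3 + 1 + 1 = 8.
This bounds M(r) := max_{|z|=r} |p(z)| from above; equality holds iff all terms c_k z^k can be made to align in phase at a single z on |z|=r.
Part (b). At z = 1 (real, on the circle |z| = r):
  p(1) = (-3)·1^0 + (0)·1^1 + (3)·1^2 + (1)·1^3 + (-1)·1^4 = 0.
  |p(1)| = 0.
Check: |p(1)| = 0 ≤ 8 = M_tri(1). ✓ Equality does not hold at z = 1 (the coefficients have mixed signs, so the terms do not all align in phase there).

M_tri(1) = 8; |p(1)| = 0; equality at z=1: no.


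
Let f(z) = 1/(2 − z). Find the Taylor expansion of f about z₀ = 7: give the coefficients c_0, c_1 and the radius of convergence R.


Let w = z − z₀, so z = z₀ + w.
Then 2 − z = 2 − (z₀ + w) = (2 − z₀) − w = -5 − w.
f(z) = 1/(-5 − w) = (1/(-5)) · 1/(1 − w/(-5)) = Σ_{n≥0} w^n / (-5)^(n+1).
So c_n = 1/(-5)^(n+1):
  c_0 = 1/(-5)^1 = -1/5.
  c_1 = 1/(-5)^2 = 1/25.
The series is valid for |w/d| < 1, i.e. |z − z₀| < |d|.
Radius of convergence: R = |2 − z₀| = |-5| = 5 (distance from z₀ to the singularity z = 2).

c_0 = -1/5, c_1 = 1/25; R = 5.


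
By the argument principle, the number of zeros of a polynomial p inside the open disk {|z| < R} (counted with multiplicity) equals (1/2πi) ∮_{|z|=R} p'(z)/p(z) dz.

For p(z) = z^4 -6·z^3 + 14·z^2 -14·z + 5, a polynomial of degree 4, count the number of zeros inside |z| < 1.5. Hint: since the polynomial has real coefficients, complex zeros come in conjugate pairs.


The zeros of p are: (2 + 1i), (2 - 1i), 1, 1.
Their magnitudes are: 2.236, 2.236, 1, 1.
Zeros with |z| < R = 1.5: 1, 1.
Count = 2.
By the argument principle, (1/2πi) ∮_{|z|=R} p'(z)/p(z) dz equals exactly this count.

Number of zeros inside |z| < 1.5: 2.


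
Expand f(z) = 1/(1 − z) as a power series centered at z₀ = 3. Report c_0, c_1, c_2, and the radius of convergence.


Let w = z − z₀, so z = z₀ + w.
Then 1 − z = 1 − (z₀ + w) = (1 − z₀) − w = -2 − w.
f(z) = 1/(-2 − w) = (1/(-2)) · 1/(1 − w/(-2)) = Σ_{n≥0} w^n / (-2)^(n+1).
So c_n = 1/(-2)^(n+1):
  c_0 = 1/(-2)^1 = -1/2.
  c_1 = 1/(-2)^2 = 1/4.
  c_2 = 1/(-2)^3 = -1/8.
The series is valid for |w/d| < 1, i.e. |z − z₀| < |d|.
Radius of convergence: R = |1 − z₀| = |-2| = 2 (distance from z₀ to the singularity z = 1).

c_0 = -1/2, c_1 = 1/4, c_2 = -1/8; R = 2.


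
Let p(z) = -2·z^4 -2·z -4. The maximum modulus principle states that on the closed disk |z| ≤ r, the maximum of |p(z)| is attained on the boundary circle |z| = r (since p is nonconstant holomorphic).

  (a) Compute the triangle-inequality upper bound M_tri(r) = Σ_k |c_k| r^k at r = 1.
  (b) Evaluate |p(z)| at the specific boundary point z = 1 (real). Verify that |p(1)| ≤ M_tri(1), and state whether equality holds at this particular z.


Coefficients: c_0 = -4, c_1 = -2, c_2 = 0, c_3 = 0, c_4 = -2. Radius r = 1.
Part (a). Triangle bound: M_tri(r) = Σ_k |c_k| r^k
  = |-4|·1^0 + |-2|·1^1 + |0|·1^2 + |0|·1^3 + |-2|·1^4
  = 4 + 2 + 0 + 0 + 2 = 8.
This bounds M(r) := max_{|z|=r} |p(z)| from above; equality holds iff all terms c_k z^k can be made to align in phase at a single z on |z|=r.
Part (b). At z = 1 (real, on the circle |z| = r):
  p(1) = (-4)·1^0 + (-2)·1^1 + (0)·1^2 + (0)·1^3 + (-2)·1^4 = -8.
  |p(1)| = 8.
Since all nonzero coefficients share the same sign, |p(1)| = 8 = M_tri(1); the triangle bound is attained at z = 1, so in fact M(r) = 8.

M_tri(1) = 8; |p(1)| = 8; equality at z=1: yes.


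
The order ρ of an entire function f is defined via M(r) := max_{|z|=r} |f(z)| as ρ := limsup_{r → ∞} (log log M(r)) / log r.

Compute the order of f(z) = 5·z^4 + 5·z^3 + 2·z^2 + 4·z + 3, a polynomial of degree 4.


|f(z)| ≤ Σ|c_k|·r^k = O(r^4) as r → ∞. Polynomial growth is O(e^{r^ε}) for every ε > 0 (since r^4/e^{r^ε} → 0), so ρ ≤ ε for all ε > 0, i.e. ρ = 0. Every nonconstant polynomial has order 0.
Therefore ρ = 0.

Order ρ = 0.


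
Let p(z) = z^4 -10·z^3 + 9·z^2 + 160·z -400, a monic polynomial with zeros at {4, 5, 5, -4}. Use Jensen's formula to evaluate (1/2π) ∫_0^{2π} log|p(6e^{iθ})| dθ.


Zeros: -4, 4, 5, 5; r = 6.
Inside |z| < r: -4, 4, 5, 5. Outside (|z| ≥ r): ∅.
p(0) = -400, so log|p(0)| = log(400) = 5.9915.
Apply Jensen: I(r) = log|p(0)| + Σ_k log(r/|z_k|), summed over zeros inside |z| < r.
  log(r/|z_k|) for z_k = 4: log(6/4) = 0.4055
  log(r/|z_k|) for z_k = 5: log(6/5) = 0.1823
  log(r/|z_k|) for z_k = 5: log(6/5) = 0.1823
  log(r/|z_k|) for z_k = -4: log(6/4) = 0.4055
Sum over inside zeros: 1.1756.
I(r) = log|p(0)| + (inside sum) = 5.9915 + 1.1756 = 7.1670.
Closed form (all zeros inside, monic): I(r) = n·log(r) = 4·log(6) = 7.1670. ✓

I(r) ≈ 7.1670.


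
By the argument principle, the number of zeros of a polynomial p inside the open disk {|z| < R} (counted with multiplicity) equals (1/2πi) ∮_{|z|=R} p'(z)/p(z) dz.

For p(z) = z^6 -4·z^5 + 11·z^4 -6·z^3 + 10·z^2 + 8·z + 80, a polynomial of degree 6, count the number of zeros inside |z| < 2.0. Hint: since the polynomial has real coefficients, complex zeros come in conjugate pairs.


The zeros of p are: (-1 + 1i), (-1 - 1i), (1 + 2i), (1 - 2i), (2 + 2i), (2 - 2i).
Their magnitudes are: 1.414, 1.414, 2.236, 2.236, 2.828, 2.828.
Zeros with |z| < R = 2.0: (-1 + 1i), (-1 - 1i).
Count = 2.
By the argument principle, (1/2πi) ∮_{|z|=R} p'(z)/p(z) dz equals exactly this count.

Number of zeros inside |z| < 2.0: 2.


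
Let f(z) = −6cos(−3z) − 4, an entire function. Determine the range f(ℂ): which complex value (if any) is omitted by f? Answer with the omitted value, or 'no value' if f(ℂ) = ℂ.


Little Picard bounds the complement of f(ℂ) to at most one point.
cos is entire and surjective onto ℂ: for every w ∈ ℂ, cos(ζ) = w has a solution ζ ∈ ℂ (e.g., via the complex inverse arccos). With ζ = −3z this gives z = ζ/(-3). Then -6·cos(−3z) takes every value in -6·ℂ = ℂ, and adding -4 is a bijection of ℂ. So f is surjective and omits no value. (Note: only on the real line is cos bounded by [−1, 1].)

Omitted value: no value.


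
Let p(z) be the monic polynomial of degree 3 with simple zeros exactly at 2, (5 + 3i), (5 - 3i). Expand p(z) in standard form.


The polynomial is p(z) = ∏_{α ∈ S} (z − α), where S = {2, (5 + 3i), (5 - 3i)}.
Expanding the product yields: p(z) = z^3 -12·z^2 + 54·z -68.
Note conjugate pairs combine to real quadratics: (z − (5+3i))(z − (5−3i)) = z² − 10z + 34.
The resulting polynomial has degree 3 and real coefficients as required.

p(z) = z^3 -12·z^2 + 54·z -68.


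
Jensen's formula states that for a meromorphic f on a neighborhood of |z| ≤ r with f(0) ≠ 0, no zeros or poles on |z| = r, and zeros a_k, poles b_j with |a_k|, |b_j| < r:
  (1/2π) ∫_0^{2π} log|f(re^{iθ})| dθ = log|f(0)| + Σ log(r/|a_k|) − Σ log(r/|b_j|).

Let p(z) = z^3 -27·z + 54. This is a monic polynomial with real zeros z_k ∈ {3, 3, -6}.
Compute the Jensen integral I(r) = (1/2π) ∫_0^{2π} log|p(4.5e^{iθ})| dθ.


Zeros: -6, 3, 3; r = 4.5.
Inside |z| < r: 3, 3. Outside (|z| ≥ r): -6.
p(0) = 54, so log|p(0)| = log(54) = 3.9890.
Apply Jensen: I(r) = log|p(0)| + Σ_k log(r/|z_k|), summed over zeros inside |z| < r.
  log(r/|z_k|) for z_k = 3: log(4.5/3) = 0.4055
  log(r/|z_k|) for z_k = 3: log(4.5/3) = 0.4055
  Outside zeros (-6) contribute nothing to the Jensen sum.
Sum over inside zeros: 0.8109.
I(r) = log|p(0)| + (inside sum) = 3.9890 + 0.8109 = 4.7999.
Note: since some zeros are outside |z| ≤ r, the simplified n·log(r) form does NOT apply — only the inside zeros contribute.

I(r) ≈ 4.7999.


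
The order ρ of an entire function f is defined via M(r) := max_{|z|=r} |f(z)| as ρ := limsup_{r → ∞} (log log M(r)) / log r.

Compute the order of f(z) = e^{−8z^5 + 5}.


|e^{−8z^5 + 5}| = e^{Re(-8·z^5) + 5} ≤ e^{8|z|^5 + 5} = e^{8r^5 + 5} on |z| = r, so ρ ≤ 5. Choosing z on |z|=r so that -8·z^5 is real positive (always possible by picking arg z appropriately) gives |f(z)| = e^{8r^5 + 5}, matching the bound. The additive constant 5 does not affect log log M(r) ~ 5·log r. Hence ρ = 5.
Therefore ρ = 5.

Order ρ = 5.


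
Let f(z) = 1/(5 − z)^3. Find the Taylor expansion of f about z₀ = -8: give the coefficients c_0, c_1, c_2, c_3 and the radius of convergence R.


Let w = z − z₀, so z = z₀ + w.
Then 5 − z = 5 − (z₀ + w) = (5 − z₀) − w = 13 − w.
f(z) = 1/(13 − w)^3 = (1/(13)^3) · (1 − w/(13))^{−3}.
By the binomial series (1−u)^{−3} = Σ_{n≥0} C(n+2, 2) u^n for |u|<1, with u = w/(13):
  c_n = C(n+2, 2) / (13)^(n+3).
  c_0 = 1/(13)^3 = 1/2197.
  c_1 = 3/(13)^4 = 3/28561.
  c_2 = 6/(13)^5 = 6/371293.
  c_3 = 10/(13)^6 = 10/4826809.
The series is valid for |w/d| < 1, i.e. |z − z₀| < |d|.
Radius of convergence: R = |5 − z₀| = |13| = 13 (distance from z₀ to the singularity z = 5).

c_0 = 1/2197, c_1 = 3/28561, c_2 = 6/371293, c_3 = 10/4826809; R = 13.


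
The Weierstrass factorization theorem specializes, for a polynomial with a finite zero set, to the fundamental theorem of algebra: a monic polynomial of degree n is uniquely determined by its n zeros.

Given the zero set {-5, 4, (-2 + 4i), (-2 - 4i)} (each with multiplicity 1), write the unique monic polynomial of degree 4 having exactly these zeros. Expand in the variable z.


The polynomial is p(z) = ∏_{α ∈ S} (z − α), where S = {-5, 4, (-2 + 4i), (-2 - 4i)}.
Expanding the product yields: p(z) = z^4 + 5·z^3 + 4·z^2 -60·z -400.
Note conjugate pairs combine to real quadratics: (z − (-2+4i))(z − (-2−4i)) = z² + 4z + 20.
The resulting polynomial has degree 4 and real coefficients as required.

p(z) = z^4 + 5·z^3 + 4·z^2 -60·z -400.


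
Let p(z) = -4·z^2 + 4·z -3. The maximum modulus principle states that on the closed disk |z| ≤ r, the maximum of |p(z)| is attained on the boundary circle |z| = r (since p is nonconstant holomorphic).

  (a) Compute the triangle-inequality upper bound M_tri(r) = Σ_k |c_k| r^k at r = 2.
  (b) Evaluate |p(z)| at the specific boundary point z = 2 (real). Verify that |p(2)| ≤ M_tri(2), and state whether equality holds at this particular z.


Coefficients: c_0 = -3, c_1 = 4, c_2 = -4. Radius r = 2.
Part (a). Triangle bound: M_tri(r) = Σ_k |c_k| r^k
  = |-3|·2^0 + |4|·2^1 + |-4|·2^2
  = 3 + 8 + 16 = 27.
This bounds M(r) := max_{|z|=r} |p(z)| from above; equality holds iff all terms c_k z^k can be made to align in phase at a single z on |z|=r.
Part (b). At z = 2 (real, on the circle |z| = r):
  p(2) = (-3)·2^0 + (4)·2^1 + (-4)·2^2 = -11.
  |p(2)| = 11.
Check: |p(2)| = 11 ≤ 27 = M_tri(2). ✓ Equality does not hold at z = 2 (the coefficients have mixed signs, so the terms do not all align in phase there).

M_tri(2) = 27; |p(2)| = 11; equality at z=2: no.


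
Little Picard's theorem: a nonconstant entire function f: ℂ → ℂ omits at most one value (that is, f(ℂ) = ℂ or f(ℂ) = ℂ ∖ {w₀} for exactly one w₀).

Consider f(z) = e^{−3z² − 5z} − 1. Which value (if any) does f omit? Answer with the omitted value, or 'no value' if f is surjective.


Little Picard bounds the complement of f(ℂ) to at most one point.
The exponent g(z) = −3z² − 5z is a nonconstant polynomial, hence surjective onto ℂ. So e^{g(z)} takes every value in {e^w : w ∈ ℂ} = ℂ ∖ {0}. Adding -1 shifts the range to ℂ ∖ {-1}. f omits exactly -1.

Omitted value: -1.
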